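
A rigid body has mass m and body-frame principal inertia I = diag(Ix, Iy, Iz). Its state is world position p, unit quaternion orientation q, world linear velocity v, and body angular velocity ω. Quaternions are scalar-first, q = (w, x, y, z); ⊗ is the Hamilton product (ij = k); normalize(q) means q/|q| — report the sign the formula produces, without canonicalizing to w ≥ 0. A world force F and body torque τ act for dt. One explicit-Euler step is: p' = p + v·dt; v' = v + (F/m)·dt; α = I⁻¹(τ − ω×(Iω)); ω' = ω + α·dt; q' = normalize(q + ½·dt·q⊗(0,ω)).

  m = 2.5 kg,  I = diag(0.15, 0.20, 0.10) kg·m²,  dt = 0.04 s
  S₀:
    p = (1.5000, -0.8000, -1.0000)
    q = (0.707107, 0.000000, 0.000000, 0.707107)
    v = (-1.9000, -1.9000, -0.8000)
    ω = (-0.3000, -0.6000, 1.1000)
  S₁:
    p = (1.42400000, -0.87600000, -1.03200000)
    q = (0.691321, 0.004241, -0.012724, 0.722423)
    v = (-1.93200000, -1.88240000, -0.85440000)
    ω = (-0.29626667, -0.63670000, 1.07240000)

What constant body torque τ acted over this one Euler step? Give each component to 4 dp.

Δω = ω₁−ω₀ = (0.00373333, -0.03670000, -0.02760000)
τ = I·(Δω/dt) + ω₀×(Iω₀) = (0.0800, -0.2000, -0.0600)

τ = (0.0800, -0.2000, -0.0600)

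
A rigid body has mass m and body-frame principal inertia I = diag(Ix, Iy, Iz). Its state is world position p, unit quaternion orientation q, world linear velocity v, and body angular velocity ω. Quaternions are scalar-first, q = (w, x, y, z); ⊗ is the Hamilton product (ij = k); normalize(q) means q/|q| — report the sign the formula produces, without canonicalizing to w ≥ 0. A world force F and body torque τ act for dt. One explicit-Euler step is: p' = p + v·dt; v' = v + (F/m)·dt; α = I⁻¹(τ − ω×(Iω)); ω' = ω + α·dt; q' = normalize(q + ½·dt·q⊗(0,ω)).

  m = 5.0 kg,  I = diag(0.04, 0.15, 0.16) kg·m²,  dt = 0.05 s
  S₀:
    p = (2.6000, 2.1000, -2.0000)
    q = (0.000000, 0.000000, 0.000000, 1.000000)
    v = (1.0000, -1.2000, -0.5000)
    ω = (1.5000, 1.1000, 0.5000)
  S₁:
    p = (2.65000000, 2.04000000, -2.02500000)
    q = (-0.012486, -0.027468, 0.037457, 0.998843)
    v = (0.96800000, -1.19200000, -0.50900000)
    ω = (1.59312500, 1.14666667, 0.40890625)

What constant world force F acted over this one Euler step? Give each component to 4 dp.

velocity change Δv = (-0.03200000, 0.00800000, -0.00900000)
F = m·Δv/dt = (-3.2000, 0.8000, -0.9000)

F = (-3.2000, 0.8000, -0.9000)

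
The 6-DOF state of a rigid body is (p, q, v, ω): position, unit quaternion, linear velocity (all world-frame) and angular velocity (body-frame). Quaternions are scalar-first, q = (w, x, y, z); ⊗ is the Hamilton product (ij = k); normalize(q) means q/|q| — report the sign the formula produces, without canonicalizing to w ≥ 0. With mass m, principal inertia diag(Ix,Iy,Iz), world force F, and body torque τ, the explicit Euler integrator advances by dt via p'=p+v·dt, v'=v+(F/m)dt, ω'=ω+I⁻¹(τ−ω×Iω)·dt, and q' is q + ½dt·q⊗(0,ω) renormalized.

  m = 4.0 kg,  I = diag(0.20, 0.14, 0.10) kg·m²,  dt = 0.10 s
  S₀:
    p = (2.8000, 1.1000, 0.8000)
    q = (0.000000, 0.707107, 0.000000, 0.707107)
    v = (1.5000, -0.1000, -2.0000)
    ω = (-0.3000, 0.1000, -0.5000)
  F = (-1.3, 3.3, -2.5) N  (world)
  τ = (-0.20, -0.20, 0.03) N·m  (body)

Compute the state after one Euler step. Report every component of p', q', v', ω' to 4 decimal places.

linear accel F/m = (-0.3250, 0.8250, -0.6250)
p' = p + v·dt = (2.9500, 1.0900, 0.6000)
v + (F/m)dt = (1.4675, -0.0175, -2.0625)
precession coupling ω×(Iω) = (0.0020, 0.0150, 0.0018)
α = I⁻¹(τ − ω×Iω) = (-1.0100, -1.5357, 0.2820)
ω + α·dt = (-0.4010, -0.0536, -0.4718)
Hamilton product q⊗(0,ω) = (0.5656856, -0.0707107, 0.1414214, 0.0707107)
q + ½dt·q⊗(0,ω), renormalized = (0.0283, 0.7033, 0.0071, 0.7103)

p' = (2.9500, 1.0900, 0.6000)
q' = (0.0283, 0.7033, 0.0071, 0.7103)
v' = (1.4675, -0.0175, -2.0625)
ω' = (-0.4010, -0.0536, -0.4718)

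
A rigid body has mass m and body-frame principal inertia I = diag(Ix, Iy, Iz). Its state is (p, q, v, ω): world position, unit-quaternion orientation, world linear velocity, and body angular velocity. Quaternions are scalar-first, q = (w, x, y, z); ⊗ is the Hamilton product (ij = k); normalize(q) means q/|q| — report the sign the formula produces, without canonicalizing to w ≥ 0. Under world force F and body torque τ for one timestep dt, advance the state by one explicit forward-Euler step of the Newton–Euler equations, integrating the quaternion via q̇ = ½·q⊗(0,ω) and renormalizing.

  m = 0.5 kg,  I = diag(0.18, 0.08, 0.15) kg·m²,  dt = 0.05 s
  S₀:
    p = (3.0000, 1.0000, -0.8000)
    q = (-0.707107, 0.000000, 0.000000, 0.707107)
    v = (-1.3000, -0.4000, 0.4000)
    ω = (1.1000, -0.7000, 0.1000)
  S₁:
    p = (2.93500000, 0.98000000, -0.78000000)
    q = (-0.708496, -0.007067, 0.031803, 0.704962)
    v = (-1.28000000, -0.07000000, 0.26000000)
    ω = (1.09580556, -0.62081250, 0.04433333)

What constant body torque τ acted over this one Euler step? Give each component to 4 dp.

τ = (-0.0200, 0.1300, -0.0900)

ω₁ − ω₀ = (-0.00419444, 0.07918750, -0.05566667)
ω₀×(Iω₀) = (-0.0049, 0.0033, 0.0770)
I·α + gyro = (-0.0200, 0.1300, -0.0900)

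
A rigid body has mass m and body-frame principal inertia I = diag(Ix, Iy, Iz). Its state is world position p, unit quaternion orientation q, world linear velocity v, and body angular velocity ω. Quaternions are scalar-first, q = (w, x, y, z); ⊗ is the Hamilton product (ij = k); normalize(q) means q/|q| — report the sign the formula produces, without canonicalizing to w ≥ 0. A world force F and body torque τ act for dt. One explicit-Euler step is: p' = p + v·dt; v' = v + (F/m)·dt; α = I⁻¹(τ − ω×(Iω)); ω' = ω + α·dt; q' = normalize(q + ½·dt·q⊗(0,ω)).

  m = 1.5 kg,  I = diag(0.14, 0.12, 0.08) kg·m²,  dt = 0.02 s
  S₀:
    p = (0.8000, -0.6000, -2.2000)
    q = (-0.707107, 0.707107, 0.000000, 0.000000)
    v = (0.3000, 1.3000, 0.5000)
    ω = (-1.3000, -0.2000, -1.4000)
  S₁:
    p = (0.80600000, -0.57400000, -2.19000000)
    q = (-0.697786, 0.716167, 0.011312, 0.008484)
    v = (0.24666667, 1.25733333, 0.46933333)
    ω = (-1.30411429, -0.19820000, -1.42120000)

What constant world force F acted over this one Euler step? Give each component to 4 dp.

F = (-4.0000, -3.2000, -2.3000)

velocity change Δv = (-0.05333333, -0.04266667, -0.03066667)
F = m·Δv/dt = (-4.0000, -3.2000, -2.3000)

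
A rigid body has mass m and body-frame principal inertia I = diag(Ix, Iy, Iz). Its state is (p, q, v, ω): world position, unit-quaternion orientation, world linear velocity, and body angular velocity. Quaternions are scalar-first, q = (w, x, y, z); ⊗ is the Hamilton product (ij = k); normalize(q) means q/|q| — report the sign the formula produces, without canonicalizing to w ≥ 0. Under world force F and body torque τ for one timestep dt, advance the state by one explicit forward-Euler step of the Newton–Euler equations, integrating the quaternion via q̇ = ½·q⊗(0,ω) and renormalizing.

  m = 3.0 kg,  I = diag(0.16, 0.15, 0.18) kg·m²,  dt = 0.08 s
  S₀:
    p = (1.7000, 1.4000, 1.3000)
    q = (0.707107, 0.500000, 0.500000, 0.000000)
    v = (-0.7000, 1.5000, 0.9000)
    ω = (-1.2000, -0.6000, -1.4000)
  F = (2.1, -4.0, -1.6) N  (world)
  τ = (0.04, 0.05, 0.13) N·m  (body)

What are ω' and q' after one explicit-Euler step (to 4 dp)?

gyro term ω×Iω = (0.0252, -0.0336, -0.0072)
angular accel α = (0.0925, 0.5573, 0.7622)
ω' = ω + α·dt = (-1.1926, -0.5554, -1.3390)
q⊗(0,ω) = (0.9000000, -1.5485284, 0.2757358, -0.6899498)
q' = normalize(q + ½dt·q⊗(0,ω)) = (0.7409, 0.4367, 0.5095, -0.0275)

ω' = (-1.1926, -0.5554, -1.3390)
q' = (0.7409, 0.4367, 0.5095, -0.0275)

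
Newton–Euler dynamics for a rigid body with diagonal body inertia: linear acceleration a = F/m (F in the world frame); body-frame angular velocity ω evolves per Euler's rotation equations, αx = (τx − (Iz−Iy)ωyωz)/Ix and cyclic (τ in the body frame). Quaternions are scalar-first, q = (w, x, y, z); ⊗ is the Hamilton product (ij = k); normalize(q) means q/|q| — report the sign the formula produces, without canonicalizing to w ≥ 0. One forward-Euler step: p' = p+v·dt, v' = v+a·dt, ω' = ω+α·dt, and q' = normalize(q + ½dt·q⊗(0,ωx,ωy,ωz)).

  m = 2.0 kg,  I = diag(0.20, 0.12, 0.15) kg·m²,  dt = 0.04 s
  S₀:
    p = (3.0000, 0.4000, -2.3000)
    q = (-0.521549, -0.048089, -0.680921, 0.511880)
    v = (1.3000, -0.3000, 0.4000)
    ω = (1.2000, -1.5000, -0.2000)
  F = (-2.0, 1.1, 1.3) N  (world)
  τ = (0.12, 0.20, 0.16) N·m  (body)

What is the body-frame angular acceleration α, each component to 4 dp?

ω×(Iω) gyroscopic = (0.0090, -0.0120, 0.1440)
angular accel α = (0.5550, 1.7667, 0.1067)

α = (0.5550, 1.7667, 0.1067)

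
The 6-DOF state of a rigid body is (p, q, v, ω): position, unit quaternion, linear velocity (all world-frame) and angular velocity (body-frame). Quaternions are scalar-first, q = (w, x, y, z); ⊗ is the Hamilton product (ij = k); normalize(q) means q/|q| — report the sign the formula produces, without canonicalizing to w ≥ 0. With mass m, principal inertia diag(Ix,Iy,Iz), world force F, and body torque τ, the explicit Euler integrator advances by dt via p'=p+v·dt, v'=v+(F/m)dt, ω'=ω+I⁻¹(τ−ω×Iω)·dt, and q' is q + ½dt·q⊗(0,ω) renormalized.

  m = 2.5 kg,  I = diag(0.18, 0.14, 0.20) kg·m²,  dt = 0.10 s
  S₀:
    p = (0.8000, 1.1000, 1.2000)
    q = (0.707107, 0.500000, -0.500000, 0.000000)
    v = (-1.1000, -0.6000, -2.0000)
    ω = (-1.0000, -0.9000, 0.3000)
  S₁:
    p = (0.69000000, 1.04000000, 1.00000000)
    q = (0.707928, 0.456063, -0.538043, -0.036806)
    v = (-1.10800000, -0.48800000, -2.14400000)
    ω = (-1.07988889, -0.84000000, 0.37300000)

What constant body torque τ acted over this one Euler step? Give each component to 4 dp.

τ = (-0.1600, 0.0900, 0.1100)

rate change Δω = (-0.07988889, 0.06000000, 0.07300000)
I·α + gyro = (-0.1600, 0.0900, 0.1100)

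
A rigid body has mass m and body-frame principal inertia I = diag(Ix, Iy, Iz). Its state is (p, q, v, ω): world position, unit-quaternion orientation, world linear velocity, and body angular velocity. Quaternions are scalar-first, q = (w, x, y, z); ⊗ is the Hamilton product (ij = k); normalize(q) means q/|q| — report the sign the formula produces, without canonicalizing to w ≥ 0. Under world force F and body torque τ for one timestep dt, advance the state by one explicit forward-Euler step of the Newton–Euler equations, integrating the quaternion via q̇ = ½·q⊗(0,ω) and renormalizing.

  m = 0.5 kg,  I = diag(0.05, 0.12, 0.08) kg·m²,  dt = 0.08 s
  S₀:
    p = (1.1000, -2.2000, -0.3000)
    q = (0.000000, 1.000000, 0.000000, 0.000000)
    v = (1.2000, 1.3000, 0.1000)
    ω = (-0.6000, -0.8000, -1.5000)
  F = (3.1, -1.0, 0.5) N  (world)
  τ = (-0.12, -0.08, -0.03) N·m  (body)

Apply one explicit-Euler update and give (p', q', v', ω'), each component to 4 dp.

a = (6.2000, -2.0000, 1.0000)
new position p' = (1.1960, -2.0960, -0.2920)
v + (F/m)dt = (1.6960, 1.1400, 0.1800)
α = I⁻¹(τ − ω×Iω) = (-1.4400, -0.4417, -0.7950)
ω + α·dt = (-0.7152, -0.8353, -1.5636)
q⊗(0,ω) = (0.6000000, 0.0000000, 1.5000000, -0.8000000)
updated quaternion q' = (0.0239, 0.9974, 0.0598, -0.0319)

p' = (1.1960, -2.0960, -0.2920)
q' = (0.0239, 0.9974, 0.0598, -0.0319)
v' = (1.6960, 1.1400, 0.1800)
ω' = (-0.7152, -0.8353, -1.5636)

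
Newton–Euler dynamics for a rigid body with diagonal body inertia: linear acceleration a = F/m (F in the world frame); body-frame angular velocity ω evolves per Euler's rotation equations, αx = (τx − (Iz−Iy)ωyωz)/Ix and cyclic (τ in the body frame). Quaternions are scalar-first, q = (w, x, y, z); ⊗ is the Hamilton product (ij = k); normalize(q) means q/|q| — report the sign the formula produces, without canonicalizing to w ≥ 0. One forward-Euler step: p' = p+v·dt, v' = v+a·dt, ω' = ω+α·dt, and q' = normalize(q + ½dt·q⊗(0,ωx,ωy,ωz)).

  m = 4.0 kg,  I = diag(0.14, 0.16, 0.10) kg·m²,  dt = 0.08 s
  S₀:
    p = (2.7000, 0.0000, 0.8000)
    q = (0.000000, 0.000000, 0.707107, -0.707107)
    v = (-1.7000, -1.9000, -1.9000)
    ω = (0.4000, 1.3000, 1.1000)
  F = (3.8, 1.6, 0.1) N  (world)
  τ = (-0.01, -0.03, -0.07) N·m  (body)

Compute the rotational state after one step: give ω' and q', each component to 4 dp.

(τ − ω×Iω)/I = (0.5414, -0.2975, -0.8040)
ω + α·dt = (0.4433, 1.2762, 1.0357)
q⊗(0,ω) = (-0.1414214, 1.6970568, -0.2828428, -0.2828428)
q + ½dt·q⊗(0,ω), renormalized = (-0.0056, 0.0677, 0.6941, -0.7167)

ω' = (0.4433, 1.2762, 1.0357)
q' = (-0.0056, 0.0677, 0.6941, -0.7167)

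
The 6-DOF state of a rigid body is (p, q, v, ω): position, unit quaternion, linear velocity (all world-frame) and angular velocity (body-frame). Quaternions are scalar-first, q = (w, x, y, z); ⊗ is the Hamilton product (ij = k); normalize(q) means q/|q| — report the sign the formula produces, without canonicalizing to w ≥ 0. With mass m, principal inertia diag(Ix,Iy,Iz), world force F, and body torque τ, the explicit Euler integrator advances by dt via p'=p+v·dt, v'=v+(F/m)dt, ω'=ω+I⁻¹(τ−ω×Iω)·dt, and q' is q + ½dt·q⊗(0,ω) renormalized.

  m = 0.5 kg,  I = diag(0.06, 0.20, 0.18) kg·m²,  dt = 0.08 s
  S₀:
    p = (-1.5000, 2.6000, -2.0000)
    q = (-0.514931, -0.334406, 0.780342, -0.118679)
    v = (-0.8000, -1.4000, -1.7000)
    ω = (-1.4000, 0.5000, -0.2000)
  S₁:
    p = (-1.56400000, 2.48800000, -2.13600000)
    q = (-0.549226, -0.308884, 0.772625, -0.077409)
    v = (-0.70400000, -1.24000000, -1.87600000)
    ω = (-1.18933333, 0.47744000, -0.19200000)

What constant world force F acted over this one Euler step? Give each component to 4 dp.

Δv = v₁−v₀ = (0.09600000, 0.16000000, -0.17600000)
m·(v₁−v₀)/dt = (0.6000, 1.0000, -1.1000)

F = (0.6000, 1.0000, -1.1000)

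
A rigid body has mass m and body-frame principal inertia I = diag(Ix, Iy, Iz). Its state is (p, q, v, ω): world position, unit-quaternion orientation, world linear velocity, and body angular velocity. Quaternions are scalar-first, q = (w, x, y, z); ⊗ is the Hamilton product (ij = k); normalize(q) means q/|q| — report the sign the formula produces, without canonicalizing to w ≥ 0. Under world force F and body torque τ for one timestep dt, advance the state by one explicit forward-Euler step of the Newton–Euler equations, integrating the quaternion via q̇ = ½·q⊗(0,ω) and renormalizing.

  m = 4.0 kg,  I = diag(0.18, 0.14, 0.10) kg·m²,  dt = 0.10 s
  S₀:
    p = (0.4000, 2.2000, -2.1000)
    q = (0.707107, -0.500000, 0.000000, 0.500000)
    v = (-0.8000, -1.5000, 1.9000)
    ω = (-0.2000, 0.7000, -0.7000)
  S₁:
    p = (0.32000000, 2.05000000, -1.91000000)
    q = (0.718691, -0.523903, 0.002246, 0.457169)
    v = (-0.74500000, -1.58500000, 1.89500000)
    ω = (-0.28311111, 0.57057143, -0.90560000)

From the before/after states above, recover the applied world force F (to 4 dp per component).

velocity change Δv = (0.05500000, -0.08500000, -0.00500000)
m·(v₁−v₀)/dt = (2.2000, -3.4000, -0.2000)

F = (2.2000, -3.4000, -0.2000)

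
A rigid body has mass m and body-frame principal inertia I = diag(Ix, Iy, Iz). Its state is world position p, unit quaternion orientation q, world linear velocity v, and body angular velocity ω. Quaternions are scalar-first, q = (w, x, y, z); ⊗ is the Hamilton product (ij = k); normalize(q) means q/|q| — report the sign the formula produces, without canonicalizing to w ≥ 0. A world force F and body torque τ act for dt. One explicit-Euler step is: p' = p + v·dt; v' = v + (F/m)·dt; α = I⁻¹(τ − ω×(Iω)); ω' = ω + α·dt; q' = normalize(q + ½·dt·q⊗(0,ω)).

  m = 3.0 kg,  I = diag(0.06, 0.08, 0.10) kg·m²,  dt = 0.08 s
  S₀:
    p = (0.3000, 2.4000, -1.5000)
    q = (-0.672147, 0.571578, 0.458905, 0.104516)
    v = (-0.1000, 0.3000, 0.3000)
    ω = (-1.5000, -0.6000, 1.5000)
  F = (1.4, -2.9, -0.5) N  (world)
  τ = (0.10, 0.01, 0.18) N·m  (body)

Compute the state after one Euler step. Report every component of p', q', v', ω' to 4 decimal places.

linear accel F/m = (0.4667, -0.9667, -0.1667)
p' = p + v·dt = (0.2920, 2.4240, -1.4760)
v' = v + a·dt = (-0.0627, 0.2227, 0.2867)
α = I⁻¹(τ − ω×Iω) = (1.9667, -1.0000, 1.6200)
ω + α·dt = (-1.3427, -0.6800, 1.6296)
2q̇ = q⊗(0,ω) = (0.9759360, 1.7592876, -0.6108528, -0.6628098)
q + ½dt·q⊗(0,ω), renormalized = (-0.6307, 0.6395, 0.4328, 0.0777)

p' = (0.2920, 2.4240, -1.4760)
q' = (-0.6307, 0.6395, 0.4328, 0.0777)
v' = (-0.0627, 0.2227, 0.2867)
ω' = (-1.3427, -0.6800, 1.6296)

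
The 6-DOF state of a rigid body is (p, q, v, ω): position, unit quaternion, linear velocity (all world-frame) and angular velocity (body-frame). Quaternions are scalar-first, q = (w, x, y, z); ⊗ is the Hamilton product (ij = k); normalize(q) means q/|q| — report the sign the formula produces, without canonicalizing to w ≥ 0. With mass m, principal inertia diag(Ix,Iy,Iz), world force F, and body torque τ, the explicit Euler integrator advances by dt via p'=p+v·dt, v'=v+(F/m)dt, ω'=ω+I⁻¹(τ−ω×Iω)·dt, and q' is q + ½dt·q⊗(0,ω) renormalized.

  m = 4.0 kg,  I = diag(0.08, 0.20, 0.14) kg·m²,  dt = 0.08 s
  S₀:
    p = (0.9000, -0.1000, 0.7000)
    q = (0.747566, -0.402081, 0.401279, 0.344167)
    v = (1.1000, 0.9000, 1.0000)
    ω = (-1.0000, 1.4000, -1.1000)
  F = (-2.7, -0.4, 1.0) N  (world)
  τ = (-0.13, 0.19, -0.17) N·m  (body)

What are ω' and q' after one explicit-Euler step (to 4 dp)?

gyro term ω×Iω = (0.0924, -0.0660, -0.1680)
(τ − ω×Iω)/I = (-2.7800, 1.2800, -0.0143)
new body rate ω' = (-1.2224, 1.5024, -1.1011)
2q̇ = q⊗(0,ω) = (-0.5852879, -1.6708067, 0.2601363, -0.9839570)
q' = normalize(q + ½dt·q⊗(0,ω)) = (0.7218, -0.4674, 0.4103, 0.3038)

ω' = (-1.2224, 1.5024, -1.1011)
q' = (0.7218, -0.4674, 0.4103, 0.3038)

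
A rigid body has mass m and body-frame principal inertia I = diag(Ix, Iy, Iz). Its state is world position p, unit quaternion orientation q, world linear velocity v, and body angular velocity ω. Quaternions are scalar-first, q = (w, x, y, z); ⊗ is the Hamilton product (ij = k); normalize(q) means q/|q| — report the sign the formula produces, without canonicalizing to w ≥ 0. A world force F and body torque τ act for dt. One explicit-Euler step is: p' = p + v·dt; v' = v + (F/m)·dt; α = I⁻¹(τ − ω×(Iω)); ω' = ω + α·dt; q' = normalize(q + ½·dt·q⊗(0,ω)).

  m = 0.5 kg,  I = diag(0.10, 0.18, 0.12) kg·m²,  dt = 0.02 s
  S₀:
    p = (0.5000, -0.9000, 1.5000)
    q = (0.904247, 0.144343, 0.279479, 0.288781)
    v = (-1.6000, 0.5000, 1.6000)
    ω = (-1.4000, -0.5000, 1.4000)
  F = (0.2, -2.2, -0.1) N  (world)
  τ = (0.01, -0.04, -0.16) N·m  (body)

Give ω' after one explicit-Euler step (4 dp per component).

ω' = (-1.4064, -0.5088, 1.3640)

gyro term ω×Iω = (0.0420, 0.0392, 0.0560)
α = I⁻¹(τ − ω×Iω) = (-0.3200, -0.4400, -1.8000)
ω + α·dt = (-1.4064, -0.5088, 1.3640)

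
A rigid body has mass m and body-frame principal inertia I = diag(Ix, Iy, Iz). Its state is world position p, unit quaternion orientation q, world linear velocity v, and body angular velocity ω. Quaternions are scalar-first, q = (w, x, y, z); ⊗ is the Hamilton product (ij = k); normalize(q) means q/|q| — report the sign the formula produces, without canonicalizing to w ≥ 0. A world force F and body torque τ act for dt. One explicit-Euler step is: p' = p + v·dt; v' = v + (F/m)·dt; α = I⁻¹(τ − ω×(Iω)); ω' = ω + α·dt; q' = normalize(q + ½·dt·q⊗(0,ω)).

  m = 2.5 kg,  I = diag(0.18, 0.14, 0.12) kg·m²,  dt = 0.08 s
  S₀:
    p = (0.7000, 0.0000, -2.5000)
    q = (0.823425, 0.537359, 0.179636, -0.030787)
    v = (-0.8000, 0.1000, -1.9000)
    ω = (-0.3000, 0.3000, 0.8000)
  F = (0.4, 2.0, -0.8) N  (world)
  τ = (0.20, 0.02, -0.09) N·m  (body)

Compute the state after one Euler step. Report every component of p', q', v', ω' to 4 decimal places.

p' = (0.6360, 0.0080, -2.6520)
q' = (0.8282, 0.5332, 0.1726, 0.0042)
v' = (-0.7872, 0.1640, -1.9256)
ω' = (-0.2090, 0.3197, 0.7376)

(τ − ω×Iω)/I = (1.1378, 0.2457, -0.7800)
ω' = ω + α·dt = (-0.2090, 0.3197, 0.7376)
2q̇ = q⊗(0,ω) = (0.1319465, -0.0940826, -0.1736236, 0.8738385)
q + ½dt·q⊗(0,ω), renormalized = (0.8282, 0.5332, 0.1726, 0.0042)
p + v·dt = (0.6360, 0.0080, -2.6520)
v' = v + a·dt = (-0.7872, 0.1640, -1.9256)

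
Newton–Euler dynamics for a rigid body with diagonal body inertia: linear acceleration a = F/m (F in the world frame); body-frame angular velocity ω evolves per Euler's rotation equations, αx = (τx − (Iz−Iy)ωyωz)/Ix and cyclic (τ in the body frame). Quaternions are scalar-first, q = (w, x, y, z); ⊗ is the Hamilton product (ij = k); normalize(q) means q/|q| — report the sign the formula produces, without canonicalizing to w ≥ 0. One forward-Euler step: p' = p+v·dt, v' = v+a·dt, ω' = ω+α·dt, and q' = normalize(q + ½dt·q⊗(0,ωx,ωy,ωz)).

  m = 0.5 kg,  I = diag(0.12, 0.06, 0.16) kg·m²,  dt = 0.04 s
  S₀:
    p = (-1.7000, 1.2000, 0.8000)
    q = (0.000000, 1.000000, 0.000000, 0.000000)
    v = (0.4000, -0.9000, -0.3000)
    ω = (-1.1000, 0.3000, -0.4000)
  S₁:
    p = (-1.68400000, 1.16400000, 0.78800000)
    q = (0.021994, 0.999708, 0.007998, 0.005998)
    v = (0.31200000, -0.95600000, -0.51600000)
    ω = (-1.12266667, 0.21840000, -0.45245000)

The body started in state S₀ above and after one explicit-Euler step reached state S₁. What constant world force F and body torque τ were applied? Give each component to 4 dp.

Δv = v₁−v₀ = (-0.08800000, -0.05600000, -0.21600000)
F = m·Δv/dt = (-1.1000, -0.7000, -2.7000)
Δω = ω₁−ω₀ = (-0.02266667, -0.08160000, -0.05245000)
gyro term ω₀×Iω₀ = (-0.0120, -0.0176, 0.0198)
applied torque τ = (-0.0800, -0.1400, -0.1900)

F = (-1.1000, -0.7000, -2.7000)
τ = (-0.0800, -0.1400, -0.1900)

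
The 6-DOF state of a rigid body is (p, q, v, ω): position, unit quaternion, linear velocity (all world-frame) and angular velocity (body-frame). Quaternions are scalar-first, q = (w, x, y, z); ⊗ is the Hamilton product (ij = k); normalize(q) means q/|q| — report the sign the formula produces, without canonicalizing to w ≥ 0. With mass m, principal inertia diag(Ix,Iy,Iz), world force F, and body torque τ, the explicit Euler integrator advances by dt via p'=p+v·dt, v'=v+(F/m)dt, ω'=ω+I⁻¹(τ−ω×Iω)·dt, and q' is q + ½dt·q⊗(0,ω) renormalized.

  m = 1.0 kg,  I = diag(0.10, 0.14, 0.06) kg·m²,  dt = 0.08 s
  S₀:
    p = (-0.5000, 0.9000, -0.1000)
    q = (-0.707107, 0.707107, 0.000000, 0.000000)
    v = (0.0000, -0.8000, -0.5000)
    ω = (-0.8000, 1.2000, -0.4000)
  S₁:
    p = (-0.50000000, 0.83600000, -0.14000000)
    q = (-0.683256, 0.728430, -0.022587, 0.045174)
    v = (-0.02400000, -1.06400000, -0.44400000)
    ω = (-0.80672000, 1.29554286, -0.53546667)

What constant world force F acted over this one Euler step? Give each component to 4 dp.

velocity change Δv = (-0.02400000, -0.26400000, 0.05600000)
m·(v₁−v₀)/dt = (-0.3000, -3.3000, 0.7000)

F = (-0.3000, -3.3000, 0.7000)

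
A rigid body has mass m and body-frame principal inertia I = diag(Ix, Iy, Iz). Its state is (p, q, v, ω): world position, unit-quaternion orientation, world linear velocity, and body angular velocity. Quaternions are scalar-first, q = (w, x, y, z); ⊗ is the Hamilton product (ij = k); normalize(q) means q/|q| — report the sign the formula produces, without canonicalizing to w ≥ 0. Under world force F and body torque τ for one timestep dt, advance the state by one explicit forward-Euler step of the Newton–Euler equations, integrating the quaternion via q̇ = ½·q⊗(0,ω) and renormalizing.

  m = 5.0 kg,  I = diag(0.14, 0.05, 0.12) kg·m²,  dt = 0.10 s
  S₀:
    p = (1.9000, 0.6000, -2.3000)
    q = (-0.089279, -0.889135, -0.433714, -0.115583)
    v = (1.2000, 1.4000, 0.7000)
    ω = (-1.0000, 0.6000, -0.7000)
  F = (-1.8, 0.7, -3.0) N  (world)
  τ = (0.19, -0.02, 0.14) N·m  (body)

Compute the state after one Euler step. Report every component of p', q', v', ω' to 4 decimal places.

p' = (2.0200, 0.7400, -2.2300)
q' = (-0.1245, -0.8640, -0.4607, -0.1604)
v' = (1.1640, 1.4140, 0.6400)
ω' = (-0.8433, 0.5320, -0.6283)

gyro term ω×Iω = (-0.0294, 0.0140, 0.0540)
angular accel α = (1.5671, -0.6800, 0.7167)
new body rate ω' = (-0.8433, 0.5320, -0.6283)
2q̇ = q⊗(0,ω) = (-0.7098147, 0.4622286, -0.5603789, -0.9046997)
q + ½dt·q⊗(0,ω), renormalized = (-0.1245, -0.8640, -0.4607, -0.1604)
a = (-0.3600, 0.1400, -0.6000)
p + v·dt = (2.0200, 0.7400, -2.2300)
v' = v + a·dt = (1.1640, 1.4140, 0.6400)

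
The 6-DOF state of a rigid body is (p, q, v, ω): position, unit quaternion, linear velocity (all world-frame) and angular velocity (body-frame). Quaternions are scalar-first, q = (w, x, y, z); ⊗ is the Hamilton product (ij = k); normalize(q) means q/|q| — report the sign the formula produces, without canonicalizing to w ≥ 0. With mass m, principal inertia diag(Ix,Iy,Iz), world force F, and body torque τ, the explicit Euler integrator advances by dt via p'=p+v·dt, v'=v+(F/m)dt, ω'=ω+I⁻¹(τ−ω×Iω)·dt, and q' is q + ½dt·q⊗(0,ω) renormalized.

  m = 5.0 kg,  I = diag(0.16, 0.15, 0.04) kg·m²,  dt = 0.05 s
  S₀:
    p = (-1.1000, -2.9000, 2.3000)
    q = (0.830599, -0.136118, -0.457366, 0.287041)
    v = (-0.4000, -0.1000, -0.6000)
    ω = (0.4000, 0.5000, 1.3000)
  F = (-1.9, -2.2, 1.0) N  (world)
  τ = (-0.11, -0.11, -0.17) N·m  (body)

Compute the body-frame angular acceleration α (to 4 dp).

gyro term ω×Iω = (-0.0715, 0.0624, -0.0020)
angular accel α = (-0.2406, -1.1493, -4.2000)

α = (-0.2406, -1.1493, -4.2000)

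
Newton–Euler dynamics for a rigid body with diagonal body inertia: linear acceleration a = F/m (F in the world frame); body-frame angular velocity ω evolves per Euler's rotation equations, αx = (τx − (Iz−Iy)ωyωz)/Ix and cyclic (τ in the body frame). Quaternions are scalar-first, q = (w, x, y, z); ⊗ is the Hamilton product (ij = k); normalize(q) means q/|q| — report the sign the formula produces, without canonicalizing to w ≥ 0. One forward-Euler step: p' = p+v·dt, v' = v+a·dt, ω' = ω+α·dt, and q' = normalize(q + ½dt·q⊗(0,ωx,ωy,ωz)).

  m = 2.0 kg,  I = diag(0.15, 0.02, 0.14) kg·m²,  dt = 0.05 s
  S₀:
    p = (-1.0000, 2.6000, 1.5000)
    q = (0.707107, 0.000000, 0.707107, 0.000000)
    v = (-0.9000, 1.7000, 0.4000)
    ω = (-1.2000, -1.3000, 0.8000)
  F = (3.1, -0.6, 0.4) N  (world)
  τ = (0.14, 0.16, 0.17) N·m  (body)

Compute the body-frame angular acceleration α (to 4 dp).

ω×(Iω) gyroscopic = (-0.1248, -0.0096, -0.2028)
(τ − ω×Iω)/I = (1.7653, 8.4800, 2.6629)

α = (1.7653, 8.4800, 2.6629)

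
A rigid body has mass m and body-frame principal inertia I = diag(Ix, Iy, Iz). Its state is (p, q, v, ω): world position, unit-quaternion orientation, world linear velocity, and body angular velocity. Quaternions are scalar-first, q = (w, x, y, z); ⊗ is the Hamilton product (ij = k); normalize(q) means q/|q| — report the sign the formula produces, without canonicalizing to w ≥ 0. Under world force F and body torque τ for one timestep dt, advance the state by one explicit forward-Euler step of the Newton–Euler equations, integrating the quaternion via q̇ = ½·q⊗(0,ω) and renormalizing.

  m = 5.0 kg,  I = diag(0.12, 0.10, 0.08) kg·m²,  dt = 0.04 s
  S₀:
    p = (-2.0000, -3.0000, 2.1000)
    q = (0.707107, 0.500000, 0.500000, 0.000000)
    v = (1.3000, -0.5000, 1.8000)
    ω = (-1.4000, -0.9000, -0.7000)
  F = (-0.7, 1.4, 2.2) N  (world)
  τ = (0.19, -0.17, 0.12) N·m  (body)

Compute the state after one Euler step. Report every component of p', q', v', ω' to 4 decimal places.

a = F/m = (-0.1400, 0.2800, 0.4400)
new position p' = (-1.9480, -3.0200, 2.1720)
v' = v + a·dt = (1.2944, -0.4888, 1.8176)
precession coupling ω×(Iω) = (-0.0126, 0.0392, -0.0252)
angular accel α = (1.6883, -2.0920, 1.8150)
ω + α·dt = (-1.3325, -0.9837, -0.6274)
2q̇ = q⊗(0,ω) = (1.1500000, -1.3399498, -0.2863963, -0.2449749)
q' = normalize(q + ½dt·q⊗(0,ω)) = (0.7296, 0.4729, 0.4940, -0.0049)

p' = (-1.9480, -3.0200, 2.1720)
q' = (0.7296, 0.4729, 0.4940, -0.0049)
v' = (1.2944, -0.4888, 1.8176)
ω' = (-1.3325, -0.9837, -0.6274)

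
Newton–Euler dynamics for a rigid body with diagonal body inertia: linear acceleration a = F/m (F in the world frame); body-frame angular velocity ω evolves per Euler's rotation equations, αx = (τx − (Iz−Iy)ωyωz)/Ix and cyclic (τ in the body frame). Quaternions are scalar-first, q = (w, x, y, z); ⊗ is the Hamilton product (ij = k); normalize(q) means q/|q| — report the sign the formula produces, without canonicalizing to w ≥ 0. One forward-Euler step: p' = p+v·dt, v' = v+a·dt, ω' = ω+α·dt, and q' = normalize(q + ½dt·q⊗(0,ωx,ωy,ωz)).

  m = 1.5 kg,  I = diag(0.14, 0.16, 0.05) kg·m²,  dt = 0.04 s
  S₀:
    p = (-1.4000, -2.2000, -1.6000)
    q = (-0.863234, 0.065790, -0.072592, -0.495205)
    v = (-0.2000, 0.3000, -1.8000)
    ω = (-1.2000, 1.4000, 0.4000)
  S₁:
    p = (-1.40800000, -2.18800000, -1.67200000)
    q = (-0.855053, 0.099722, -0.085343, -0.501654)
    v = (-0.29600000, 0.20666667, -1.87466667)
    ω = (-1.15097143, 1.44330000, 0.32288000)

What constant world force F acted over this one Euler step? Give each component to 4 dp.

F = (-3.6000, -3.5000, -2.8000)

v₁ − v₀ = (-0.09600000, -0.09333333, -0.07466667)
m·(v₁−v₀)/dt = (-3.6000, -3.5000, -2.8000)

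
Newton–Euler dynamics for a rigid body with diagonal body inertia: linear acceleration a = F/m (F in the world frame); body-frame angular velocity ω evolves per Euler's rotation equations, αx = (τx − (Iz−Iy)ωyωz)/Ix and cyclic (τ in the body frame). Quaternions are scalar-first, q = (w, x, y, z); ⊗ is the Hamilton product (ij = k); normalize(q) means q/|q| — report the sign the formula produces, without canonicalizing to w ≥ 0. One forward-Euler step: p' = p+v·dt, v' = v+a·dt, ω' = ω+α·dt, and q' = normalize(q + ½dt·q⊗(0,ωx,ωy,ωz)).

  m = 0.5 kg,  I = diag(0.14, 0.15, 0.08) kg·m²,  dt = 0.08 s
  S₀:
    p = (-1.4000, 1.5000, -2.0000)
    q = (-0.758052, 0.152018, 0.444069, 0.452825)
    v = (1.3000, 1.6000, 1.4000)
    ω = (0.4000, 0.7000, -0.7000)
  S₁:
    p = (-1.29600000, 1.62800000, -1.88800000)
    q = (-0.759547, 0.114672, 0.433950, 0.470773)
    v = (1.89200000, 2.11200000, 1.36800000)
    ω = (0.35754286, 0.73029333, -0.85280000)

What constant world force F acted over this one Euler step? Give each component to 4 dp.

Δv = v₁−v₀ = (0.59200000, 0.51200000, -0.03200000)
m·(v₁−v₀)/dt = (3.7000, 3.2000, -0.2000)

F = (3.7000, 3.2000, -0.2000)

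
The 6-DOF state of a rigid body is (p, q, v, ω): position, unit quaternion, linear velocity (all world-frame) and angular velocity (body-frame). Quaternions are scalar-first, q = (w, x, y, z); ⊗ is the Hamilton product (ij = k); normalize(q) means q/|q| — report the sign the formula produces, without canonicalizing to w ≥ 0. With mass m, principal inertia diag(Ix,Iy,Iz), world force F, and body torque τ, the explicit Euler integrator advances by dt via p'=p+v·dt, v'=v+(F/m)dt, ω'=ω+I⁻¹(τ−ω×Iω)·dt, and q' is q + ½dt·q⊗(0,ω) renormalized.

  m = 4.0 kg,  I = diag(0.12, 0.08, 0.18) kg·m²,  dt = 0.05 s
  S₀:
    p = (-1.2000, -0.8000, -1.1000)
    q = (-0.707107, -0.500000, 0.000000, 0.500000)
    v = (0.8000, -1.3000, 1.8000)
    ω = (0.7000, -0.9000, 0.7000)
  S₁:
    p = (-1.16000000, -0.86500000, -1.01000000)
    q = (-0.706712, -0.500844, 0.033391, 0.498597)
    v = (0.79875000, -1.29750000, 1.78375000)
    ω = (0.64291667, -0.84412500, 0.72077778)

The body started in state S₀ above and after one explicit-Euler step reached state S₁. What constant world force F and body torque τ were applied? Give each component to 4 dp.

F = (-0.1000, 0.2000, -1.3000)
τ = (-0.2000, 0.0600, 0.1000)

velocity change Δv = (-0.00125000, 0.00250000, -0.01625000)
m·(v₁−v₀)/dt = (-0.1000, 0.2000, -1.3000)
ω₁ − ω₀ = (-0.05708333, 0.05587500, 0.02077778)
applied torque τ = (-0.2000, 0.0600, 0.1000)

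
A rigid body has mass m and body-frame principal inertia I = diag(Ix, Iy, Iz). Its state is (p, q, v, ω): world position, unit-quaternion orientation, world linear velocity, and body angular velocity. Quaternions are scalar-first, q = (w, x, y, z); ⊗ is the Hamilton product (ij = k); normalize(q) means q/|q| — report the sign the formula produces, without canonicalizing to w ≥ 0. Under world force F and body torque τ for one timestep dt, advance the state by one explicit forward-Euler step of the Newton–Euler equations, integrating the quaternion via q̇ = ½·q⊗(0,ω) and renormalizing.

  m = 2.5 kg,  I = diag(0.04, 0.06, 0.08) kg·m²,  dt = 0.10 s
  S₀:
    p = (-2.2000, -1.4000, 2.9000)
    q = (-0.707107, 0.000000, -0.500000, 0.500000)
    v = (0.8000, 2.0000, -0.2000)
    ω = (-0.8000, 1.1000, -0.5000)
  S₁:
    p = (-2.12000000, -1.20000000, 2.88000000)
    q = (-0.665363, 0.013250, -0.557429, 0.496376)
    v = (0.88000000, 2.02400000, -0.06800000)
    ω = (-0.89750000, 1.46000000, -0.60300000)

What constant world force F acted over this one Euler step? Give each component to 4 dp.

velocity change Δv = (0.08000000, 0.02400000, 0.13200000)
m·(v₁−v₀)/dt = (2.0000, 0.6000, 3.3000)

F = (2.0000, 0.6000, 3.3000)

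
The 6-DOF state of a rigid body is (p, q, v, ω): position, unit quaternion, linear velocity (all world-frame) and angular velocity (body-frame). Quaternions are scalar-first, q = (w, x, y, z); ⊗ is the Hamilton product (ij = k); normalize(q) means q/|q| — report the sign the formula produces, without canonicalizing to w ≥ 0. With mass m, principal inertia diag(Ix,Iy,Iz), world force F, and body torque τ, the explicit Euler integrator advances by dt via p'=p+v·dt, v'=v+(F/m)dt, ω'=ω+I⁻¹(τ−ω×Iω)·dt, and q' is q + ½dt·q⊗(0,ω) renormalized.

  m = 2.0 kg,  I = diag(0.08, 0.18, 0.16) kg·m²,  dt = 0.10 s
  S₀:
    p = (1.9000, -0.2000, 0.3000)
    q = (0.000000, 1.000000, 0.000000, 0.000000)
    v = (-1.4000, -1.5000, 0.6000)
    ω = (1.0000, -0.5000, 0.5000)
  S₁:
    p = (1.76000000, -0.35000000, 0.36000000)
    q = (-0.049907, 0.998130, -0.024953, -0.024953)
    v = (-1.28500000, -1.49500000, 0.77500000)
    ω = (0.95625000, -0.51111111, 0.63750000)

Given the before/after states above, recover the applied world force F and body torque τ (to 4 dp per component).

F = (2.3000, 0.1000, 3.5000)
τ = (-0.0300, -0.0600, 0.1700)

ω₁ − ω₀ = (-0.04375000, -0.01111111, 0.13750000)
precession coupling = (0.0050, -0.0400, -0.0500)
τ = I·(Δω/dt) + ω₀×(Iω₀) = (-0.0300, -0.0600, 0.1700)
v₁ − v₀ = (0.11500000, 0.00500000, 0.17500000)
m·(v₁−v₀)/dt = (2.3000, 0.1000, 3.5000)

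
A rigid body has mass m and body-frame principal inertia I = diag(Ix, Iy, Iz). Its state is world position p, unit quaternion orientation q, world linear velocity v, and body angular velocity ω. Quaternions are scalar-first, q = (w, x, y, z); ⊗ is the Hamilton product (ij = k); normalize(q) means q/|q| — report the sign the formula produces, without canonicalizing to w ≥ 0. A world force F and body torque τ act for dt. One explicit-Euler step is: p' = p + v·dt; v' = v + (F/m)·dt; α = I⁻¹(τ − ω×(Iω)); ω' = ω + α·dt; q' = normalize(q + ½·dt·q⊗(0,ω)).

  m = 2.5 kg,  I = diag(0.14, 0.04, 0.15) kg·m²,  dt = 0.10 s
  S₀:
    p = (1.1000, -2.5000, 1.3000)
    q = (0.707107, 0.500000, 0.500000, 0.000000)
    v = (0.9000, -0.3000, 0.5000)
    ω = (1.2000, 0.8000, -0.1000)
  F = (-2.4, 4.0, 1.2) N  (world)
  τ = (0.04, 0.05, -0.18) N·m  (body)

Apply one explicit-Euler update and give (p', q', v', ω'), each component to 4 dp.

p' = (1.1900, -2.5300, 1.3500)
q' = (0.6554, 0.5385, 0.5294, -0.0135)
v' = (0.8040, -0.1400, 0.5480)
ω' = (1.2349, 0.9220, -0.1560)

ω×(Iω) gyroscopic = (-0.0088, 0.0012, -0.0960)
(τ − ω×Iω)/I = (0.3486, 1.2200, -0.5600)
ω + α·dt = (1.2349, 0.9220, -0.1560)
q⊗(0,ω) = (-1.0000000, 0.7985284, 0.6156856, -0.2707107)
q + ½dt·q⊗(0,ω), renormalized = (0.6554, 0.5385, 0.5294, -0.0135)
p' = p + v·dt = (1.1900, -2.5300, 1.3500)
new velocity v' = (0.8040, -0.1400, 0.5480)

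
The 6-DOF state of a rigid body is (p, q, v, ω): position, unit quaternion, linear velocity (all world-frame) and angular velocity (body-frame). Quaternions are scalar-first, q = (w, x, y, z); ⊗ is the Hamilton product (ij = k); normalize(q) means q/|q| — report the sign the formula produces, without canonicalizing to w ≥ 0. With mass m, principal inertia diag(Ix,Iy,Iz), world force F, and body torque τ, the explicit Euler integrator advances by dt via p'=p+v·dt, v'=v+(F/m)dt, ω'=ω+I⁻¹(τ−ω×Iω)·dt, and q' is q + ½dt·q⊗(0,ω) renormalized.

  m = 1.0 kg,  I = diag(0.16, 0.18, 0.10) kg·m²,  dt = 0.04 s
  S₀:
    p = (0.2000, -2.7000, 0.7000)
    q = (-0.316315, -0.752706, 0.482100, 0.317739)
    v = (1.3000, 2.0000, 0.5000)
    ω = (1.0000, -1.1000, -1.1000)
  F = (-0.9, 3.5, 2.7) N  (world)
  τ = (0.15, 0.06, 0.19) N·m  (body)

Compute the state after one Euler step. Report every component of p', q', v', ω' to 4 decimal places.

p' = (0.2520, -2.6200, 0.7200)
q' = (-0.2835, -0.7621, 0.4785, 0.3314)
v' = (1.2640, 2.1400, 0.6080)
ω' = (1.0617, -1.0720, -1.0152)

angular accel α = (1.5425, 0.7000, 2.1200)
ω + α·dt = (1.0617, -1.0720, -1.0152)
q⊗(0,ω) = (1.6325289, -0.4971121, -0.1622911, 0.6938231)
q' = normalize(q + ½dt·q⊗(0,ω)) = (-0.2835, -0.7621, 0.4785, 0.3314)
a = F/m = (-0.9000, 3.5000, 2.7000)
p' = p + v·dt = (0.2520, -2.6200, 0.7200)
v' = v + a·dt = (1.2640, 2.1400, 0.6080)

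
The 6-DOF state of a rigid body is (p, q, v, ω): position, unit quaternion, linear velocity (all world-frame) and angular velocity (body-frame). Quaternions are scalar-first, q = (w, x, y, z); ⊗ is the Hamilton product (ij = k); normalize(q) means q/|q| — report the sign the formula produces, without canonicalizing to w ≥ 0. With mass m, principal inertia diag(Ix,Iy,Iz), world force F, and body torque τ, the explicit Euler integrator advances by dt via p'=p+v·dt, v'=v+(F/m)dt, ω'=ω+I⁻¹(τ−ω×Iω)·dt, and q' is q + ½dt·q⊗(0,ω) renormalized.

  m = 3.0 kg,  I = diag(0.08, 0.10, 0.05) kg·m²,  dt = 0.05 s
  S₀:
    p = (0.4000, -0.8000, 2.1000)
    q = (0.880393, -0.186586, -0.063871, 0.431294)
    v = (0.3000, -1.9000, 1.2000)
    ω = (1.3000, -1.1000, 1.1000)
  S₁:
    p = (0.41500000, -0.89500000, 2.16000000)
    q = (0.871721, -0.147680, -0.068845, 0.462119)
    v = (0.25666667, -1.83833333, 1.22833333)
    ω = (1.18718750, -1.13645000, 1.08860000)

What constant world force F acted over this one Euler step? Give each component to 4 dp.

v₁ − v₀ = (-0.04333333, 0.06166667, 0.02833333)
m·(v₁−v₀)/dt = (-2.6000, 3.7000, 1.7000)

F = (-2.6000, 3.7000, 1.7000)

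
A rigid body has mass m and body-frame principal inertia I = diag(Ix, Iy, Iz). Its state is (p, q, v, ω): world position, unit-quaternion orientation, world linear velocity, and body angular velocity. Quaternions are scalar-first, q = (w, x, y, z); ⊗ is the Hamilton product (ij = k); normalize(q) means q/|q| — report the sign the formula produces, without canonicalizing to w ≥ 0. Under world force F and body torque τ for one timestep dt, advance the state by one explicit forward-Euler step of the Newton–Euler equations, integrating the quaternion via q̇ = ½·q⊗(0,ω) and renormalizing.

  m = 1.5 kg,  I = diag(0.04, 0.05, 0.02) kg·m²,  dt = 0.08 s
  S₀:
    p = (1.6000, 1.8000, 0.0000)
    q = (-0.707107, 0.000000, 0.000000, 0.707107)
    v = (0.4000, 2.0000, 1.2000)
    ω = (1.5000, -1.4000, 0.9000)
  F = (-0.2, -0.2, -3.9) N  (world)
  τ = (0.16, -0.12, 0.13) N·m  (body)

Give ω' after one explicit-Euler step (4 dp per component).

α = I⁻¹(τ − ω×Iω) = (3.0550, -2.9400, 7.5500)
ω' = ω + α·dt = (1.7444, -1.6352, 1.5040)

ω' = (1.7444, -1.6352, 1.5040)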